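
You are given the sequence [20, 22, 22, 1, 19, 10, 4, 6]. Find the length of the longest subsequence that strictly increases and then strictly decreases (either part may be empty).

inc[i] = longest strictly increasing subsequence ending at i; dec[i] = longest strictly decreasing subsequence starting at i:
i:      1  2  3  4  5  6  7  8
a[i]:  20 22 22  1 19 10  4  6
inc:    1  2  2  1  2  2  2  3
dec:    4  4  4  1  3  2  1  1
Best peak at i=2 (value 22): inc=2, dec=4, length 2+4−1 = 5.

5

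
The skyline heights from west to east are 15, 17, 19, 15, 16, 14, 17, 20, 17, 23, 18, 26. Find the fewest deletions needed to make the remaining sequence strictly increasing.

Fewest deletions = n − (longest strictly increasing subsequence).
i:      1  2  3  4  5  6  7  8  9 10 11 12
a[i]:  15 17 19 15 16 14 17 20 17 23 18 26
dp:     1  2  3  1  2  1  3  4  3  5  4  6
max dp = 6, so deletions = 12 − 6 = 6.

6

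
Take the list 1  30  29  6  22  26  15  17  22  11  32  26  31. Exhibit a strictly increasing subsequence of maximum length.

Patience tails give the LIS length; then backtrack through the dp parents:
1 → extends → [1]
30 → extends → [1, 30]
29 → replaces 30 → [1, 29]
6 → replaces 29 → [1, 6]
22 → extends → [1, 6, 22]
26 → extends → [1, 6, 22, 26]
15 → replaces 22 → [1, 6, 15, 26]
17 → replaces 26 → [1, 6, 15, 17]
22 → extends → [1, 6, 15, 17, 22]
11 → replaces 15 → [1, 6, 11, 17, 22]
32 → extends → [1, 6, 11, 17, 22, 32]
26 → replaces 32 → [1, 6, 11, 17, 22, 26]
31 → extends → [1, 6, 11, 17, 22, 26, 31]
Length 7; one witness is 1, 6, 15, 17, 22, 26, 31.

1, 6, 15, 17, 22, 26, 31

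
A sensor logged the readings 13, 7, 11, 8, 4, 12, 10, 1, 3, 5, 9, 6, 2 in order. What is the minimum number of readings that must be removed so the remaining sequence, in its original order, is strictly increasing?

9

Fewest deletions = n − (longest strictly increasing subsequence).
i:      1  2  3  4  5  6  7  8  9 10 11 12 13
a[i]:  13  7 11  8  4 12 10  1  3  5  9  6  2
dp:     1  1  2  2  1  3  3  1  2  3  4  4  2
max dp = 4, so deletions = 13 − 4 = 9.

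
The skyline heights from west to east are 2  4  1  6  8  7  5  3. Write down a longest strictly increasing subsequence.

2, 4, 6, 8

Patience tails give the LIS length; then backtrack through the dp parents:
2 → extends → [2]
4 → extends → [2, 4]
1 → replaces 2 → [1, 4]
6 → extends → [1, 4, 6]
8 → extends → [1, 4, 6, 8]
7 → replaces 8 → [1, 4, 6, 7]
5 → replaces 6 → [1, 4, 5, 7]
3 → replaces 4 → [1, 3, 5, 7]
Length 4; one witness is 2, 4, 6, 8.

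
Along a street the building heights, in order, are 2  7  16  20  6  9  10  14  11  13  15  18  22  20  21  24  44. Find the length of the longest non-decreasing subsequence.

Track the smallest tail for each achievable length (allowing ties):
2 → extends → [2]
7 → extends → [2, 7]
16 → extends → [2, 7, 16]
20 → extends → [2, 7, 16, 20]
6 → replaces 7 → [2, 6, 16, 20]
9 → replaces 16 → [2, 6, 9, 20]
10 → replaces 20 → [2, 6, 9, 10]
14 → extends → [2, 6, 9, 10, 14]
11 → replaces 14 → [2, 6, 9, 10, 11]
13 → extends → [2, 6, 9, 10, 11, 13]
15 → extends → [2, 6, 9, 10, 11, 13, 15]
18 → extends → [2, 6, 9, 10, 11, 13, 15, 18]
22 → extends → [2, 6, 9, 10, 11, 13, 15, 18, 22]
20 → replaces 22 → [2, 6, 9, 10, 11, 13, 15, 18, 20]
21 → extends → [2, 6, 9, 10, 11, 13, 15, 18, 20, 21]
24 → extends → [2, 6, 9, 10, 11, 13, 15, 18, 20, 21, 24]
44 → extends → [2, 6, 9, 10, 11, 13, 15, 18, 20, 21, 24, 44]
Twelve tails, so the longest non-decreasing subsequence has length 12 (e.g. 2, 7, 9, 10, 11, 13, 15, 18, 20, 21, 24, 44).

12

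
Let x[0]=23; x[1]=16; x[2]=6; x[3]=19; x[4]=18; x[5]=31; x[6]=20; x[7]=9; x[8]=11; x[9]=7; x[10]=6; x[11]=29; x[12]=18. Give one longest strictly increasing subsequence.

Patience tails give the LIS length; then backtrack through the dp parents:
23 → extends → [23]
16 → replaces 23 → [16]
6 → replaces 16 → [6]
19 → extends → [6, 19]
18 → replaces 19 → [6, 18]
31 → extends → [6, 18, 31]
20 → replaces 31 → [6, 18, 20]
9 → replaces 18 → [6, 9, 20]
11 → replaces 20 → [6, 9, 11]
7 → replaces 9 → [6, 7, 11]
6 → already a tail → [6, 7, 11]
29 → extends → [6, 7, 11, 29]
18 → replaces 29 → [6, 7, 11, 18]
Length 4; one witness is 16, 19, 20, 29.

16, 19, 20, 29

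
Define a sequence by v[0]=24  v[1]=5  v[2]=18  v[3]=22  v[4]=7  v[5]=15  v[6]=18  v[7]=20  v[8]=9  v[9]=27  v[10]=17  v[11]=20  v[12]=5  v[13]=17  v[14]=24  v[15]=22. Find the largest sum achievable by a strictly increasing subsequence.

Let S[i] be the best sum of a strictly increasing subsequence ending at i:
i:      0  1  2  3  4  5  6  7  8  9 10 11 12 13 14 15
v[i]:  24  5 18 22  7 15 18 20  9 27 17 20  5 17 24 22
S:     24  5 23 45 12 27 45 65 21 92 44 65  5 44 89 87
Maximum is 92 (e.g. 5 + 7 + 15 + 18 + 20 + 27).

92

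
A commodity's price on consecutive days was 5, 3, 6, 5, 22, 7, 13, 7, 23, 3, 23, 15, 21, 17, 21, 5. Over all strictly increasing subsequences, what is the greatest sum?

84

Let S[i] be the best sum of a strictly increasing subsequence ending at i:
i:      1  2  3  4  5  6  7  8  9 10 11 12 13 14 15 16
a[i]:   5  3  6  5 22  7 13  7 23  3 23 15 21 17 21  5
S:      5  3 11  8 33 18 31 18 56  3 56 46 67 63 84  8
Maximum is 84 (e.g. 5 + 6 + 7 + 13 + 15 + 17 + 21).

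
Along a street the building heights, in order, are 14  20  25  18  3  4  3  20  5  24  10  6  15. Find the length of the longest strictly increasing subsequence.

Let dp[i] be the length of the longest such subsequence ending at index i:
i:      1  2  3  4  5  6  7  8  9 10 11 12 13
a[i]:  14 20 25 18  3  4  3 20  5 24 10  6 15
dp:     1  2  3  2  1  2  1  3  3  4  4  4  5
Maximum dp value is 5.

5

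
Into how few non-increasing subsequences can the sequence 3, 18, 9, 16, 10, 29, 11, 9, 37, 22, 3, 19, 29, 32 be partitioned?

Place each on the leftmost legal pile:
3 → new pile 1 (tops now [3])
18 → new pile 2 (tops now [3, 18])
9 → pile 2 (tops now [3, 9])
16 → new pile 3 (tops now [3, 9, 16])
10 → pile 3 (tops now [3, 9, 10])
29 → new pile 4 (tops now [3, 9, 10, 29])
11 → pile 4 (tops now [3, 9, 10, 11])
9 → pile 2 (tops now [3, 9, 10, 11])
37 → new pile 5 (tops now [3, 9, 10, 11, 37])
22 → pile 5 (tops now [3, 9, 10, 11, 22])
3 → pile 1 (tops now [3, 9, 10, 11, 22])
19 → pile 5 (tops now [3, 9, 10, 11, 19])
29 → new pile 6 (tops now [3, 9, 10, 11, 19, 29])
32 → new pile 7 (tops now [3, 9, 10, 11, 19, 29, 32])
Seven piles.

7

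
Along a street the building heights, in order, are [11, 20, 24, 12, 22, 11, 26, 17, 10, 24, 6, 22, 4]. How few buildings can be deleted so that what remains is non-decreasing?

Fewest deletions = n − (longest non-decreasing subsequence).
Patience tails:
11 → extends → [11]
20 → extends → [11, 20]
24 → extends → [11, 20, 24]
12 → replaces 20 → [11, 12, 24]
22 → replaces 24 → [11, 12, 22]
11 → replaces 12 → [11, 11, 22]
26 → extends → [11, 11, 22, 26]
17 → replaces 22 → [11, 11, 17, 26]
10 → replaces 11 → [10, 11, 17, 26]
24 → replaces 26 → [10, 11, 17, 24]
6 → replaces 10 → [6, 11, 17, 24]
22 → replaces 24 → [6, 11, 17, 22]
4 → replaces 6 → [4, 11, 17, 22]
Longest non-decreasing subsequence has length 4, so deletions = 13 − 4 = 9.

9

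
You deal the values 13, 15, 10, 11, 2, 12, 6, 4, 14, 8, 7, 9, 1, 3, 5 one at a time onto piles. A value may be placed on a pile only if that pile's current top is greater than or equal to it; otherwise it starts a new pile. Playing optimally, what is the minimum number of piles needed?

The minimum number of non-increasing subsequences covering a sequence equals the length of its longest strictly increasing subsequence.
LIS length is 4 (e.g. 10, 11, 12, 14), so 4 piles are needed.

4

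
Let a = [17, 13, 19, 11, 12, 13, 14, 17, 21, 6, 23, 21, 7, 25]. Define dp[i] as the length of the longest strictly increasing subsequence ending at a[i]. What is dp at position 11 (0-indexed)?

6

dp[i] = 1 + max{dp[j] : j<i, a[j]<a[i]} (or 1 if no such j):
i:      0  1  2  3  4  5  6  7  8  9 10 11 12 13
a[i]:  17 13 19 11 12 13 14 17 21  6 23 21  7 25
dp:     1  1  2  1  2  3  4  5  6  1  7  6  2  8
At index 11 the value is 6.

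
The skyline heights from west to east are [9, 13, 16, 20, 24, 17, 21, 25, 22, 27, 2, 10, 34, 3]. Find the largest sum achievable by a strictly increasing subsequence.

168

Let S[i] be the best sum of a strictly increasing subsequence ending at i:
i:       1   2   3   4   5   6   7   8   9  10  11  12  13  14
a[i]:    9  13  16  20  24  17  21  25  22  27   2  10  34   3
S:       9  22  38  58  82  55  79 107 101 134   2  19 168   5
Maximum is 168 (e.g. 9 + 13 + 16 + 20 + 24 + 25 + 27 + 34).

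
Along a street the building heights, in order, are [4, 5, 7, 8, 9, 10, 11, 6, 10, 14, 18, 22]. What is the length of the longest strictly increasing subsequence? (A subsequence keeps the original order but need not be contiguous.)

10

Let dp[i] be the length of the longest such subsequence ending at index i:
i:      1  2  3  4  5  6  7  8  9 10 11 12
a[i]:   4  5  7  8  9 10 11  6 10 14 18 22
dp:     1  2  3  4  5  6  7  3  6  8  9 10
Maximum dp value is 10.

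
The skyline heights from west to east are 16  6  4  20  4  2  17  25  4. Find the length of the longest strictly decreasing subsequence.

4

Let dp[i] be the longest strictly decreasing subsequence ending at i:
i:      1  2  3  4  5  6  7  8  9
a[i]:  16  6  4 20  4  2 17 25  4
dp:     1  2  3  1  3  4  2  1  3
Maximum is 4.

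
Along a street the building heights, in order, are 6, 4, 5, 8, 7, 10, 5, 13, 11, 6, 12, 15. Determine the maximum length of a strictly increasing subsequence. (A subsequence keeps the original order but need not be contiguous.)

7

Track the smallest tail for each achievable length (strict):
6 → extends → [6]
4 → replaces 6 → [4]
5 → extends → [4, 5]
8 → extends → [4, 5, 8]
7 → replaces 8 → [4, 5, 7]
10 → extends → [4, 5, 7, 10]
5 → already a tail → [4, 5, 7, 10]
13 → extends → [4, 5, 7, 10, 13]
11 → replaces 13 → [4, 5, 7, 10, 11]
6 → replaces 7 → [4, 5, 6, 10, 11]
12 → extends → [4, 5, 6, 10, 11, 12]
15 → extends → [4, 5, 6, 10, 11, 12, 15]
Seven tails, so the longest strictly increasing subsequence has length 7 (e.g. 4, 5, 8, 10, 11, 12, 15).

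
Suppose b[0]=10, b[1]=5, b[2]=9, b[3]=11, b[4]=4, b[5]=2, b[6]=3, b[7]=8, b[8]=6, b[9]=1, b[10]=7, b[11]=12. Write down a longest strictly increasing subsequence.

Patience tails give the LIS length; then backtrack through the dp parents:
10 → extends → [10]
5 → replaces 10 → [5]
9 → extends → [5, 9]
11 → extends → [5, 9, 11]
4 → replaces 5 → [4, 9, 11]
2 → replaces 4 → [2, 9, 11]
3 → replaces 9 → [2, 3, 11]
8 → replaces 11 → [2, 3, 8]
6 → replaces 8 → [2, 3, 6]
1 → replaces 2 → [1, 3, 6]
7 → extends → [1, 3, 6, 7]
12 → extends → [1, 3, 6, 7, 12]
Length 5; one witness is 2, 3, 6, 7, 12.

2, 3, 6, 7, 12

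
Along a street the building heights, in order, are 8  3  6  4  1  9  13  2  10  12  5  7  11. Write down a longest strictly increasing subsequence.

3, 6, 9, 10, 12

Patience tails give the LIS length; then backtrack through the dp parents:
8 → extends → [8]
3 → replaces 8 → [3]
6 → extends → [3, 6]
4 → replaces 6 → [3, 4]
1 → replaces 3 → [1, 4]
9 → extends → [1, 4, 9]
13 → extends → [1, 4, 9, 13]
2 → replaces 4 → [1, 2, 9, 13]
10 → replaces 13 → [1, 2, 9, 10]
12 → extends → [1, 2, 9, 10, 12]
5 → replaces 9 → [1, 2, 5, 10, 12]
7 → replaces 10 → [1, 2, 5, 7, 12]
11 → replaces 12 → [1, 2, 5, 7, 11]
Length 5; one witness is 3, 6, 9, 10, 12.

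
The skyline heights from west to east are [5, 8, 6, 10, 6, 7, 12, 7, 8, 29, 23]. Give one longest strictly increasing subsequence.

Patience tails give the LIS length; then backtrack through the dp parents:
5 → extends → [5]
8 → extends → [5, 8]
6 → replaces 8 → [5, 6]
10 → extends → [5, 6, 10]
6 → already a tail → [5, 6, 10]
7 → replaces 10 → [5, 6, 7]
12 → extends → [5, 6, 7, 12]
7 → already a tail → [5, 6, 7, 12]
8 → replaces 12 → [5, 6, 7, 8]
29 → extends → [5, 6, 7, 8, 29]
23 → replaces 29 → [5, 6, 7, 8, 23]
Length 5; one witness is 5, 8, 10, 12, 29.

5, 8, 10, 12, 29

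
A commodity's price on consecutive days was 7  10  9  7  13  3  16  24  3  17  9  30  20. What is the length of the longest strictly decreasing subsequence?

Negate each value so 'decreasing' becomes 'increasing', then run patience tails on the negated sequence:
-7 → extends → [-7]
-10 → replaces -7 → [-10]
-9 → extends → [-10, -9]
-7 → extends → [-10, -9, -7]
-13 → replaces -10 → [-13, -9, -7]
-3 → extends → [-13, -9, -7, -3]
-16 → replaces -13 → [-16, -9, -7, -3]
-24 → replaces -16 → [-24, -9, -7, -3]
-3 → already a tail → [-24, -9, -7, -3]
-17 → replaces -9 → [-24, -17, -7, -3]
-9 → replaces -7 → [-24, -17, -9, -3]
-30 → replaces -24 → [-30, -17, -9, -3]
-20 → replaces -17 → [-30, -20, -9, -3]
Four tails, so the longest strictly decreasing subsequence of the original has length 4.

4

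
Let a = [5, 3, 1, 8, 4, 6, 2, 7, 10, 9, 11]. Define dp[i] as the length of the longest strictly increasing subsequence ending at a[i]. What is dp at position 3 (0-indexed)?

dp[i] = 1 + max{dp[j] : j<i, a[j]<a[i]} (or 1 if no such j):
i:      0  1  2  3  4  5  6  7  8  9 10
a[i]:   5  3  1  8  4  6  2  7 10  9 11
dp:     1  1  1  2  2  3  2  4  5  5  6
At index 3 the value is 2.

2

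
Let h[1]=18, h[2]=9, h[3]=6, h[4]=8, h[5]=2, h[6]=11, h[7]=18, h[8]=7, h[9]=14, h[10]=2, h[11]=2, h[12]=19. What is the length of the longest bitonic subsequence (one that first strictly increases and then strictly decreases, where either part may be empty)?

inc[i] = longest strictly increasing subsequence ending at i; dec[i] = longest strictly decreasing subsequence starting at i:
i:      1  2  3  4  5  6  7  8  9 10 11 12
h[i]:  18  9  6  8  2 11 18  7 14  2  2 19
inc:    1  1  1  2  1  3  4  2  4  1  1  5
dec:    5  4  2  3  1  3  3  2  2  1  1  1
Best peak at i=7 (value 18): inc=4, dec=3, length 4+3−1 = 6.

6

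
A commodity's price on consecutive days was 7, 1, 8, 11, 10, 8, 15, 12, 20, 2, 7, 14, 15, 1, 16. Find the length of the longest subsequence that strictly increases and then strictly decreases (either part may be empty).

7

inc[i] = longest strictly increasing subsequence ending at i; dec[i] = longest strictly decreasing subsequence starting at i:
i:      1  2  3  4  5  6  7  8  9 10 11 12 13 14 15
a[i]:   7  1  8 11 10  8 15 12 20  2  7 14 15  1 16
inc:    1  1  2  3  3  2  4  4  5  2  3  5  6  1  7
dec:    3  1  3  5  4  3  4  3  3  2  2  2  2  1  1
Best peak at i=4 (value 11): inc=3, dec=5, length 3+5−1 = 7.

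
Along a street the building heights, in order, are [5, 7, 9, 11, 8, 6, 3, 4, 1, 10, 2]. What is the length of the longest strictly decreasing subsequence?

Negate each value so 'decreasing' becomes 'increasing', then run patience tails on the negated sequence:
-5 → extends → [-5]
-7 → replaces -5 → [-7]
-9 → replaces -7 → [-9]
-11 → replaces -9 → [-11]
-8 → extends → [-11, -8]
-6 → extends → [-11, -8, -6]
-3 → extends → [-11, -8, -6, -3]
-4 → replaces -3 → [-11, -8, -6, -4]
-1 → extends → [-11, -8, -6, -4, -1]
-10 → replaces -8 → [-11, -10, -6, -4, -1]
-2 → replaces -1 → [-11, -10, -6, -4, -2]
Five tails, so the longest strictly decreasing subsequence of the original has length 5.

5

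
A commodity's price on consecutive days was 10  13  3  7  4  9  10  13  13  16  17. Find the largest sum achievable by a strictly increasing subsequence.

75

Let S[i] be the best sum of a strictly increasing subsequence ending at i:
i:      1  2  3  4  5  6  7  8  9 10 11
a[i]:  10 13  3  7  4  9 10 13 13 16 17
S:     10 23  3 10  7 19 29 42 42 58 75
Maximum is 75 (e.g. 3 + 7 + 9 + 10 + 13 + 16 + 17).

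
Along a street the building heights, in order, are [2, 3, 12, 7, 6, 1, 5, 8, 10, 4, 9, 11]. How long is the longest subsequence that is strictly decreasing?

5

Negate each value so 'decreasing' becomes 'increasing', then run patience tails on the negated sequence:
-2 → extends → [-2]
-3 → replaces -2 → [-3]
-12 → replaces -3 → [-12]
-7 → extends → [-12, -7]
-6 → extends → [-12, -7, -6]
-1 → extends → [-12, -7, -6, -1]
-5 → replaces -1 → [-12, -7, -6, -5]
-8 → replaces -7 → [-12, -8, -6, -5]
-10 → replaces -8 → [-12, -10, -6, -5]
-4 → extends → [-12, -10, -6, -5, -4]
-9 → replaces -6 → [-12, -10, -9, -5, -4]
-11 → replaces -10 → [-12, -11, -9, -5, -4]
Five tails, so the longest strictly decreasing subsequence of the original has length 5.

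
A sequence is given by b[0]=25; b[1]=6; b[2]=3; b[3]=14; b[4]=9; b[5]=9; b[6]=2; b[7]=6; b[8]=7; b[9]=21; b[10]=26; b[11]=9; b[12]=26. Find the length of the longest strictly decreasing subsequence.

Negate each value so 'decreasing' becomes 'increasing', then run patience tails on the negated sequence:
-25 → extends → [-25]
-6 → extends → [-25, -6]
-3 → extends → [-25, -6, -3]
-14 → replaces -6 → [-25, -14, -3]
-9 → replaces -3 → [-25, -14, -9]
-9 → already a tail → [-25, -14, -9]
-2 → extends → [-25, -14, -9, -2]
-6 → replaces -2 → [-25, -14, -9, -6]
-7 → replaces -6 → [-25, -14, -9, -7]
-21 → replaces -14 → [-25, -21, -9, -7]
-26 → replaces -25 → [-26, -21, -9, -7]
-9 → already a tail → [-26, -21, -9, -7]
-26 → already a tail → [-26, -21, -9, -7]
Four tails, so the longest strictly decreasing subsequence of the original has length 4.

4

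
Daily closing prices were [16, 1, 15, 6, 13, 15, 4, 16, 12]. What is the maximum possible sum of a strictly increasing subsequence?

51

Let S[i] be the best sum of a strictly increasing subsequence ending at i:
i:      1  2  3  4  5  6  7  8  9
a[i]:  16  1 15  6 13 15  4 16 12
S:     16  1 16  7 20 35  5 51 19
Maximum is 51 (e.g. 1 + 6 + 13 + 15 + 16).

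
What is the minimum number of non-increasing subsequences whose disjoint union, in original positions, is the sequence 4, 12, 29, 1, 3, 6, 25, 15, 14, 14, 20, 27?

The minimum number of non-increasing subsequences covering a sequence equals the length of its longest strictly increasing subsequence.
LIS length is 6 (e.g. 1, 3, 6, 15, 20, 27), so 6 piles are needed.

6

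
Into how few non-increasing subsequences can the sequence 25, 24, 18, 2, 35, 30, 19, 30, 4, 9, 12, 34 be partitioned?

Place each on the leftmost legal pile:
25 → new pile 1 (tops now [25])
24 → pile 1 (tops now [24])
18 → pile 1 (tops now [18])
2 → pile 1 (tops now [2])
35 → new pile 2 (tops now [2, 35])
30 → pile 2 (tops now [2, 30])
19 → pile 2 (tops now [2, 19])
30 → new pile 3 (tops now [2, 19, 30])
4 → pile 2 (tops now [2, 4, 30])
9 → pile 3 (tops now [2, 4, 9])
12 → new pile 4 (tops now [2, 4, 9, 12])
34 → new pile 5 (tops now [2, 4, 9, 12, 34])
Five piles.

5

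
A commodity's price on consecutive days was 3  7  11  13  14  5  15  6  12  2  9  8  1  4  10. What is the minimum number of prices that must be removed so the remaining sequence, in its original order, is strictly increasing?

Fewest deletions = n − (longest strictly increasing subsequence).
i:      1  2  3  4  5  6  7  8  9 10 11 12 13 14 15
a[i]:   3  7 11 13 14  5 15  6 12  2  9  8  1  4 10
dp:     1  2  3  4  5  2  6  3  4  1  4  4  1  2  5
max dp = 6, so deletions = 15 − 6 = 9.

9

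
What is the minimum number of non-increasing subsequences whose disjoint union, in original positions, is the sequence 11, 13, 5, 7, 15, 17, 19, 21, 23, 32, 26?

8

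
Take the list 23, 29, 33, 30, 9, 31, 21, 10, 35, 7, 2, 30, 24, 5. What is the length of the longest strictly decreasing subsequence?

Negate each value so 'decreasing' becomes 'increasing', then run patience tails on the negated sequence:
-23 → extends → [-23]
-29 → replaces -23 → [-29]
-33 → replaces -29 → [-33]
-30 → extends → [-33, -30]
-9 → extends → [-33, -30, -9]
-31 → replaces -30 → [-33, -31, -9]
-21 → replaces -9 → [-33, -31, -21]
-10 → extends → [-33, -31, -21, -10]
-35 → replaces -33 → [-35, -31, -21, -10]
-7 → extends → [-35, -31, -21, -10, -7]
-2 → extends → [-35, -31, -21, -10, -7, -2]
-30 → replaces -21 → [-35, -31, -30, -10, -7, -2]
-24 → replaces -10 → [-35, -31, -30, -24, -7, -2]
-5 → replaces -2 → [-35, -31, -30, -24, -7, -5]
Six tails, so the longest strictly decreasing subsequence of the original has length 6.

6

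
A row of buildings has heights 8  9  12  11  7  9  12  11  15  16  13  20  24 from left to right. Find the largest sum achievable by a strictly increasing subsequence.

Let S[i] be the best sum of a strictly increasing subsequence ending at i:
i:       1   2   3   4   5   6   7   8   9  10  11  12  13
a[i]:    8   9  12  11   7   9  12  11  15  16  13  20  24
S:       8  17  29  28   7  17  40  28  55  71  53  91 115
Maximum is 115 (e.g. 8 + 9 + 11 + 12 + 15 + 16 + 20 + 24).

115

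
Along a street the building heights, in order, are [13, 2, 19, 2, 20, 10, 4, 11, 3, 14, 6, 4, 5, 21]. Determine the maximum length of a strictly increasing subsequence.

Track the smallest tail for each achievable length (strict):
13 → extends → [13]
2 → replaces 13 → [2]
19 → extends → [2, 19]
2 → already a tail → [2, 19]
20 → extends → [2, 19, 20]
10 → replaces 19 → [2, 10, 20]
4 → replaces 10 → [2, 4, 20]
11 → replaces 20 → [2, 4, 11]
3 → replaces 4 → [2, 3, 11]
14 → extends → [2, 3, 11, 14]
6 → replaces 11 → [2, 3, 6, 14]
4 → replaces 6 → [2, 3, 4, 14]
5 → replaces 14 → [2, 3, 4, 5]
21 → extends → [2, 3, 4, 5, 21]
Five tails, so the longest strictly increasing subsequence has length 5 (e.g. 2, 10, 11, 14, 21).

5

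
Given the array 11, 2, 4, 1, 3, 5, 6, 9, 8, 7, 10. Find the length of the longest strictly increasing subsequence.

Track the smallest tail for each achievable length (strict):
11 → extends → [11]
2 → replaces 11 → [2]
4 → extends → [2, 4]
1 → replaces 2 → [1, 4]
3 → replaces 4 → [1, 3]
5 → extends → [1, 3, 5]
6 → extends → [1, 3, 5, 6]
9 → extends → [1, 3, 5, 6, 9]
8 → replaces 9 → [1, 3, 5, 6, 8]
7 → replaces 8 → [1, 3, 5, 6, 7]
10 → extends → [1, 3, 5, 6, 7, 10]
Six tails, so the longest strictly increasing subsequence has length 6 (e.g. 2, 4, 5, 6, 9, 10).

6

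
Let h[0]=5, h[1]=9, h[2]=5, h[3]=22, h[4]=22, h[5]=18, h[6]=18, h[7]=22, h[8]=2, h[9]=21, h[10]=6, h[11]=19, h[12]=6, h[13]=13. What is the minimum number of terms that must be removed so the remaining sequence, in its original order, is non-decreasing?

Fewest deletions = n − (longest non-decreasing subsequence).
Patience tails:
5 → extends → [5]
9 → extends → [5, 9]
5 → replaces 9 → [5, 5]
22 → extends → [5, 5, 22]
22 → extends → [5, 5, 22, 22]
18 → replaces 22 → [5, 5, 18, 22]
18 → replaces 22 → [5, 5, 18, 18]
22 → extends → [5, 5, 18, 18, 22]
2 → replaces 5 → [2, 5, 18, 18, 22]
21 → replaces 22 → [2, 5, 18, 18, 21]
6 → replaces 18 → [2, 5, 6, 18, 21]
19 → replaces 21 → [2, 5, 6, 18, 19]
6 → replaces 18 → [2, 5, 6, 6, 19]
13 → replaces 19 → [2, 5, 6, 6, 13]
Longest non-decreasing subsequence has length 5, so deletions = 14 − 5 = 9.

9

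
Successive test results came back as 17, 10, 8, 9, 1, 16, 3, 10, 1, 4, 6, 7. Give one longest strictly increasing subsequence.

1, 3, 4, 6, 7

Patience tails give the LIS length; then backtrack through the dp parents:
17 → extends → [17]
10 → replaces 17 → [10]
8 → replaces 10 → [8]
9 → extends → [8, 9]
1 → replaces 8 → [1, 9]
16 → extends → [1, 9, 16]
3 → replaces 9 → [1, 3, 16]
10 → replaces 16 → [1, 3, 10]
1 → already a tail → [1, 3, 10]
4 → replaces 10 → [1, 3, 4]
6 → extends → [1, 3, 4, 6]
7 → extends → [1, 3, 4, 6, 7]
Length 5; one witness is 1, 3, 4, 6, 7.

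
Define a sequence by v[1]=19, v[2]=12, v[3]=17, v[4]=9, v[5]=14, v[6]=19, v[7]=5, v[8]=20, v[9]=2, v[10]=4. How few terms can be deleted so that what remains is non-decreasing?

6

Fewest deletions = n − (longest non-decreasing subsequence).
Patience tails:
19 → extends → [19]
12 → replaces 19 → [12]
17 → extends → [12, 17]
9 → replaces 12 → [9, 17]
14 → replaces 17 → [9, 14]
19 → extends → [9, 14, 19]
5 → replaces 9 → [5, 14, 19]
20 → extends → [5, 14, 19, 20]
2 → replaces 5 → [2, 14, 19, 20]
4 → replaces 14 → [2, 4, 19, 20]
Longest non-decreasing subsequence has length 4, so deletions = 10 − 4 = 6.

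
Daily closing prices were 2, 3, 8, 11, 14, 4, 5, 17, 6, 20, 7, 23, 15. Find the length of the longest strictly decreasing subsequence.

2

Negate each value so 'decreasing' becomes 'increasing', then run patience tails on the negated sequence:
-2 → extends → [-2]
-3 → replaces -2 → [-3]
-8 → replaces -3 → [-8]
-11 → replaces -8 → [-11]
-14 → replaces -11 → [-14]
-4 → extends → [-14, -4]
-5 → replaces -4 → [-14, -5]
-17 → replaces -14 → [-17, -5]
-6 → replaces -5 → [-17, -6]
-20 → replaces -17 → [-20, -6]
-7 → replaces -6 → [-20, -7]
-23 → replaces -20 → [-23, -7]
-15 → replaces -7 → [-23, -15]
Two tails, so the longest strictly decreasing subsequence of the original has length 2.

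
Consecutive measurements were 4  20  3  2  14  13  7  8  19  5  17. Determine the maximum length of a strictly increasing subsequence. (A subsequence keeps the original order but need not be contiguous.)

Let dp[i] be the length of the longest such subsequence ending at index i:
i:      1  2  3  4  5  6  7  8  9 10 11
a[i]:   4 20  3  2 14 13  7  8 19  5 17
dp:     1  2  1  1  2  2  2  3  4  2  4
Maximum dp value is 4.

4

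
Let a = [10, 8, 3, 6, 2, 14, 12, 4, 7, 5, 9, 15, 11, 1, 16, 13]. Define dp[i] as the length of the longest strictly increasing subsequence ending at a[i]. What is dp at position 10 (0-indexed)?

dp[i] = 1 + max{dp[j] : j<i, a[j]<a[i]} (or 1 if no such j):
i:      0  1  2  3  4  5  6  7  8  9 10 11 12 13 14 15
a[i]:  10  8  3  6  2 14 12  4  7  5  9 15 11  1 16 13
dp:     1  1  1  2  1  3  3  2  3  3  4  5  5  1  6  6
At index 10 the value is 4.

4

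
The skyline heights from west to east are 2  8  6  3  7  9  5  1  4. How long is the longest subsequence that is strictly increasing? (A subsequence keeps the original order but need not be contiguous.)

Let dp[i] be the length of the longest such subsequence ending at index i:
i:     1 2 3 4 5 6 7 8 9
a[i]:  2 8 6 3 7 9 5 1 4
dp:    1 2 2 2 3 4 3 1 3
Maximum dp value is 4.

4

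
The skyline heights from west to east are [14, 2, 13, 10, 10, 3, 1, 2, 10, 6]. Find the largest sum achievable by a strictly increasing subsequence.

Let S[i] be the best sum of a strictly increasing subsequence ending at i:
i:      1  2  3  4  5  6  7  8  9 10
a[i]:  14  2 13 10 10  3  1  2 10  6
S:     14  2 15 12 12  5  1  3 15 11
Maximum is 15 (e.g. 2 + 13).

15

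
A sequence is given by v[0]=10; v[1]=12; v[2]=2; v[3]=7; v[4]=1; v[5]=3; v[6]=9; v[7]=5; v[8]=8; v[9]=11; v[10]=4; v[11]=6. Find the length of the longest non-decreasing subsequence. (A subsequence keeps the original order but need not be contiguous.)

5

Let dp[i] be the length of the longest such subsequence ending at index i:
i:      0  1  2  3  4  5  6  7  8  9 10 11
v[i]:  10 12  2  7  1  3  9  5  8 11  4  6
dp:     1  2  1  2  1  2  3  3  4  5  3  4
Maximum dp value is 5.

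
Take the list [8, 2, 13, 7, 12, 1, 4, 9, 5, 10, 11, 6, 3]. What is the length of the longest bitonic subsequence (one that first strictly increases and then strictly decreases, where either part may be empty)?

7

inc[i] = longest strictly increasing subsequence ending at i; dec[i] = longest strictly decreasing subsequence starting at i:
i:      1  2  3  4  5  6  7  8  9 10 11 12 13
a[i]:   8  2 13  7 12  1  4  9  5 10 11  6  3
inc:    1  1  2  2  3  1  2  3  3  4  5  4  2
dec:    4  2  5  3  4  1  2  3  2  3  3  2  1
Best peak at i=11 (value 11): inc=5, dec=3, length 5+3−1 = 7.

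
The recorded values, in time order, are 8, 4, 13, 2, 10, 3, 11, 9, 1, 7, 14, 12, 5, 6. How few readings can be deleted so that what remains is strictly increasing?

Fewest deletions = n − (longest strictly increasing subsequence).
i:      1  2  3  4  5  6  7  8  9 10 11 12 13 14
a[i]:   8  4 13  2 10  3 11  9  1  7 14 12  5  6
dp:     1  1  2  1  2  2  3  3  1  3  4  4  3  4
max dp = 4, so deletions = 14 − 4 = 10.

10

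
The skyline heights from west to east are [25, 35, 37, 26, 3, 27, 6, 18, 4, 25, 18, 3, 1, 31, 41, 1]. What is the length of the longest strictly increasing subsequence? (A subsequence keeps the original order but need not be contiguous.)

Track the smallest tail for each achievable length (strict):
25 → extends → [25]
35 → extends → [25, 35]
37 → extends → [25, 35, 37]
26 → replaces 35 → [25, 26, 37]
3 → replaces 25 → [3, 26, 37]
27 → replaces 37 → [3, 26, 27]
6 → replaces 26 → [3, 6, 27]
18 → replaces 27 → [3, 6, 18]
4 → replaces 6 → [3, 4, 18]
25 → extends → [3, 4, 18, 25]
18 → already a tail → [3, 4, 18, 25]
3 → already a tail → [3, 4, 18, 25]
1 → replaces 3 → [1, 4, 18, 25]
31 → extends → [1, 4, 18, 25, 31]
41 → extends → [1, 4, 18, 25, 31, 41]
1 → already a tail → [1, 4, 18, 25, 31, 41]
Six tails, so the longest strictly increasing subsequence has length 6 (e.g. 3, 6, 18, 25, 31, 41).

6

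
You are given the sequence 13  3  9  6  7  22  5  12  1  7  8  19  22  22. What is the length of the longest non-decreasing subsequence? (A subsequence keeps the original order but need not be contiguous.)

Track the smallest tail for each achievable length (allowing ties):
13 → extends → [13]
3 → replaces 13 → [3]
9 → extends → [3, 9]
6 → replaces 9 → [3, 6]
7 → extends → [3, 6, 7]
22 → extends → [3, 6, 7, 22]
5 → replaces 6 → [3, 5, 7, 22]
12 → replaces 22 → [3, 5, 7, 12]
1 → replaces 3 → [1, 5, 7, 12]
7 → replaces 12 → [1, 5, 7, 7]
8 → extends → [1, 5, 7, 7, 8]
19 → extends → [1, 5, 7, 7, 8, 19]
22 → extends → [1, 5, 7, 7, 8, 19, 22]
22 → extends → [1, 5, 7, 7, 8, 19, 22, 22]
Eight tails, so the longest non-decreasing subsequence has length 8 (e.g. 3, 6, 7, 7, 8, 19, 22, 22).

8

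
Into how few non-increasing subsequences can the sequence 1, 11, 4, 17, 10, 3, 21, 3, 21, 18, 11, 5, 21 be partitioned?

5

Place each on the leftmost legal pile:
1 → new pile 1 (tops now [1])
11 → new pile 2 (tops now [1, 11])
4 → pile 2 (tops now [1, 4])
17 → new pile 3 (tops now [1, 4, 17])
10 → pile 3 (tops now [1, 4, 10])
3 → pile 2 (tops now [1, 3, 10])
21 → new pile 4 (tops now [1, 3, 10, 21])
3 → pile 2 (tops now [1, 3, 10, 21])
21 → pile 4 (tops now [1, 3, 10, 21])
18 → pile 4 (tops now [1, 3, 10, 18])
11 → pile 4 (tops now [1, 3, 10, 11])
5 → pile 3 (tops now [1, 3, 5, 11])
21 → new pile 5 (tops now [1, 3, 5, 11, 21])
Five piles.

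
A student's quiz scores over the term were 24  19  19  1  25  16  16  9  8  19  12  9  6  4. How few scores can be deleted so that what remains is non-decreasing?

10

Fewest deletions = n − (longest non-decreasing subsequence).
i:      1  2  3  4  5  6  7  8  9 10 11 12 13 14
a[i]:  24 19 19  1 25 16 16  9  8 19 12  9  6  4
dp:     1  1  2  1  3  2  3  2  2  4  3  3  2  2
max dp = 4, so deletions = 14 − 4 = 10.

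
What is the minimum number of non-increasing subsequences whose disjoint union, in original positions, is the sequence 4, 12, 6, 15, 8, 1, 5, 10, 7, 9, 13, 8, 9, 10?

6

The minimum number of non-increasing subsequences covering a sequence equals the length of its longest strictly increasing subsequence.
LIS length is 6 (e.g. 4, 6, 7, 8, 9, 10), so 6 piles are needed.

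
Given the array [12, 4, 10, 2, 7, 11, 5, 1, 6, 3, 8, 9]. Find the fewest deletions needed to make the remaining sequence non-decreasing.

7

Fewest deletions = n − (longest non-decreasing subsequence).
i:      1  2  3  4  5  6  7  8  9 10 11 12
a[i]:  12  4 10  2  7 11  5  1  6  3  8  9
dp:     1  1  2  1  2  3  2  1  3  2  4  5
max dp = 5, so deletions = 12 − 5 = 7.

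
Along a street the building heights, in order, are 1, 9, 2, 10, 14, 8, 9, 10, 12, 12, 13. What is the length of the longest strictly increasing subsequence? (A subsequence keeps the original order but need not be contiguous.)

Let dp[i] be the length of the longest such subsequence ending at index i:
i:      1  2  3  4  5  6  7  8  9 10 11
a[i]:   1  9  2 10 14  8  9 10 12 12 13
dp:     1  2  2  3  4  3  4  5  6  6  7
Maximum dp value is 7.

7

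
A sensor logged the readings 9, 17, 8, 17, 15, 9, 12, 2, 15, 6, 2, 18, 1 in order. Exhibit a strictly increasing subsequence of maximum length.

8, 9, 12, 15, 18

Patience tails give the LIS length; then backtrack through the dp parents:
9 → extends → [9]
17 → extends → [9, 17]
8 → replaces 9 → [8, 17]
17 → already a tail → [8, 17]
15 → replaces 17 → [8, 15]
9 → replaces 15 → [8, 9]
12 → extends → [8, 9, 12]
2 → replaces 8 → [2, 9, 12]
15 → extends → [2, 9, 12, 15]
6 → replaces 9 → [2, 6, 12, 15]
2 → already a tail → [2, 6, 12, 15]
18 → extends → [2, 6, 12, 15, 18]
1 → replaces 2 → [1, 6, 12, 15, 18]
Length 5; one witness is 8, 9, 12, 15, 18.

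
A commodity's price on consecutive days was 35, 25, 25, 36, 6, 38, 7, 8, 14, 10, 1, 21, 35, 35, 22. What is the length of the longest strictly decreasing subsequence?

5

Let dp[i] be the longest strictly decreasing subsequence ending at i:
i:      1  2  3  4  5  6  7  8  9 10 11 12 13 14 15
a[i]:  35 25 25 36  6 38  7  8 14 10  1 21 35 35 22
dp:     1  2  2  1  3  1  3  3  3  4  5  3  2  2  3
Maximum is 5.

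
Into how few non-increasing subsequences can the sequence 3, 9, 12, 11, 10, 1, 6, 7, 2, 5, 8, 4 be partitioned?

4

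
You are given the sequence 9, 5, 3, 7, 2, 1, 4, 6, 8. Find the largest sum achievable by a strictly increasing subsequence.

21

Let S[i] be the best sum of a strictly increasing subsequence ending at i:
i:      1  2  3  4  5  6  7  8  9
a[i]:   9  5  3  7  2  1  4  6  8
S:      9  5  3 12  2  1  7 13 21
Maximum is 21 (e.g. 3 + 4 + 6 + 8).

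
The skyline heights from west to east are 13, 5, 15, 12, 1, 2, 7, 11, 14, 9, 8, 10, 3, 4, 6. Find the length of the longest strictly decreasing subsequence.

6

Let dp[i] be the longest strictly decreasing subsequence ending at i:
i:      1  2  3  4  5  6  7  8  9 10 11 12 13 14 15
a[i]:  13  5 15 12  1  2  7 11 14  9  8 10  3  4  6
dp:     1  2  1  2  3  3  3  3  2  4  5  4  6  6  6
Maximum is 6.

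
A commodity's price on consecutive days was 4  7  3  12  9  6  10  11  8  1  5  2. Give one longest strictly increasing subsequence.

4, 7, 9, 10, 11

Patience tails give the LIS length; then backtrack through the dp parents:
4 → extends → [4]
7 → extends → [4, 7]
3 → replaces 4 → [3, 7]
12 → extends → [3, 7, 12]
9 → replaces 12 → [3, 7, 9]
6 → replaces 7 → [3, 6, 9]
10 → extends → [3, 6, 9, 10]
11 → extends → [3, 6, 9, 10, 11]
8 → replaces 9 → [3, 6, 8, 10, 11]
1 → replaces 3 → [1, 6, 8, 10, 11]
5 → replaces 6 → [1, 5, 8, 10, 11]
2 → replaces 5 → [1, 2, 8, 10, 11]
Length 5; one witness is 4, 7, 9, 10, 11.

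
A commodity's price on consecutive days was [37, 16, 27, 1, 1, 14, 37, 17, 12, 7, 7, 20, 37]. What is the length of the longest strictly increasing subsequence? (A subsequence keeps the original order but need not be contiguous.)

5

Track the smallest tail for each achievable length (strict):
37 → extends → [37]
16 → replaces 37 → [16]
27 → extends → [16, 27]
1 → replaces 16 → [1, 27]
1 → already a tail → [1, 27]
14 → replaces 27 → [1, 14]
37 → extends → [1, 14, 37]
17 → replaces 37 → [1, 14, 17]
12 → replaces 14 → [1, 12, 17]
7 → replaces 12 → [1, 7, 17]
7 → already a tail → [1, 7, 17]
20 → extends → [1, 7, 17, 20]
37 → extends → [1, 7, 17, 20, 37]
Five tails, so the longest strictly increasing subsequence has length 5 (e.g. 1, 14, 17, 20, 37).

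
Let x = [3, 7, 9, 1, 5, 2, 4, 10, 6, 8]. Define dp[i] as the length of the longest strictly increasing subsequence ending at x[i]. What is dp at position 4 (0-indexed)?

2

dp[i] = 1 + max{dp[j] : j<i, x[j]<x[i]} (or 1 if no such j):
i:      0  1  2  3  4  5  6  7  8  9
x[i]:   3  7  9  1  5  2  4 10  6  8
dp:     1  2  3  1  2  2  3  4  4  5
At index 4 the value is 2.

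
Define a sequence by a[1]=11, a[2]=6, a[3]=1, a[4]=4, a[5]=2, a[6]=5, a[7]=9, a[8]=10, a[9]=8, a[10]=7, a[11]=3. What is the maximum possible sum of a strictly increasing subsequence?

29

Let S[i] be the best sum of a strictly increasing subsequence ending at i:
i:      1  2  3  4  5  6  7  8  9 10 11
a[i]:  11  6  1  4  2  5  9 10  8  7  3
S:     11  6  1  5  3 10 19 29 18 17  6
Maximum is 29 (e.g. 1 + 4 + 5 + 9 + 10).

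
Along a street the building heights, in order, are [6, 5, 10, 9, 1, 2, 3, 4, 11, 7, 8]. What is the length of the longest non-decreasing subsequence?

6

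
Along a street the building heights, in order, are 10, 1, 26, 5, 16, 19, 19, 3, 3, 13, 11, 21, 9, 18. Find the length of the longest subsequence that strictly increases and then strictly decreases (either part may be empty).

7

inc[i] = longest strictly increasing subsequence ending at i; dec[i] = longest strictly decreasing subsequence starting at i:
i:      1  2  3  4  5  6  7  8  9 10 11 12 13 14
a[i]:  10  1 26  5 16 19 19  3  3 13 11 21  9 18
inc:    1  1  2  2  3  4  4  2  2  3  3  5  3  4
dec:    3  1  5  2  4  4  4  1  1  3  2  2  1  1
Best peak at i=6 (value 19): inc=4, dec=4, length 4+4−1 = 7.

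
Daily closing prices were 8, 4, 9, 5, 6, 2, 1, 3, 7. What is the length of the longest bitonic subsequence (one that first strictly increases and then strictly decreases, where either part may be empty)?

5

inc[i] = longest strictly increasing subsequence ending at i; dec[i] = longest strictly decreasing subsequence starting at i:
i:     1 2 3 4 5 6 7 8 9
a[i]:  8 4 9 5 6 2 1 3 7
inc:   1 1 2 2 3 1 1 2 4
dec:   4 3 4 3 3 2 1 1 1
Best peak at i=3 (value 9): inc=2, dec=4, length 2+4−1 = 5.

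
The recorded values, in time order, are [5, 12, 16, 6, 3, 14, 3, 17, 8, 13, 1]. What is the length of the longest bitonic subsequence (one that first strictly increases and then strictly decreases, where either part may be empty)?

6

inc[i] = longest strictly increasing subsequence ending at i; dec[i] = longest strictly decreasing subsequence starting at i:
i:      1  2  3  4  5  6  7  8  9 10 11
a[i]:   5 12 16  6  3 14  3 17  8 13  1
inc:    1  2  3  2  1  3  1  4  3  4  1
dec:    3  4  4  3  2  3  2  3  2  2  1
Best peak at i=3 (value 16): inc=3, dec=4, length 3+4−1 = 6.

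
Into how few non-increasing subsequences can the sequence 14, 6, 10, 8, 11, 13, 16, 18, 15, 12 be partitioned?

6

Place each on the leftmost legal pile:
14 → new pile 1 (tops now [14])
6 → pile 1 (tops now [6])
10 → new pile 2 (tops now [6, 10])
8 → pile 2 (tops now [6, 8])
11 → new pile 3 (tops now [6, 8, 11])
13 → new pile 4 (tops now [6, 8, 11, 13])
16 → new pile 5 (tops now [6, 8, 11, 13, 16])
18 → new pile 6 (tops now [6, 8, 11, 13, 16, 18])
15 → pile 5 (tops now [6, 8, 11, 13, 15, 18])
12 → pile 4 (tops now [6, 8, 11, 12, 15, 18])
Six piles.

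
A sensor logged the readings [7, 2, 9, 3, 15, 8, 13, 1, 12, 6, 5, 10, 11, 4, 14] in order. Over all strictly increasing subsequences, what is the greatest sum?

51

Let S[i] be the best sum of a strictly increasing subsequence ending at i:
i:      1  2  3  4  5  6  7  8  9 10 11 12 13 14 15
a[i]:   7  2  9  3 15  8 13  1 12  6  5 10 11  4 14
S:      7  2 16  5 31 15 29  1 28 11 10 26 37  9 51
Maximum is 51 (e.g. 7 + 9 + 10 + 11 + 14).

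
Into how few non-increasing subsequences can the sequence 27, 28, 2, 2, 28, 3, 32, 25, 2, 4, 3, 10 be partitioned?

4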